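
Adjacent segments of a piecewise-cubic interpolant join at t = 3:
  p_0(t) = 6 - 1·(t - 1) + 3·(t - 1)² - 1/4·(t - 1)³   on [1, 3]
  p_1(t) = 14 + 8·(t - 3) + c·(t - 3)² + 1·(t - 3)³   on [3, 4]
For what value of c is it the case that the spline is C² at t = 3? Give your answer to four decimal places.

1.5000

p_0''(t) = 6 - 3/2·(t - 1), so p_0''(3) = 3. On the right, p_1''(3) = 2c, so c = 3/2.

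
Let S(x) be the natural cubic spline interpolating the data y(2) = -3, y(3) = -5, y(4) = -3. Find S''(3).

6

Put m_i = S'' at the i-th knot. Here h = (1, 1) and Δ = (-2, 2), so the interior equations h_(i-1)·m_(i-1) + 2(h_(i-1)+h_i)·m_i + h_i·m_(i+1) = 6(Δ_i − Δ_(i-1)) read
  1·m_0 + 4·m_1 + 1·m_2 = 6(Δ_1 - Δ_0) = 24
Natural end conditions: m_0 = m_2 = 0.
Forward elimination and back-substitution give m_0 = 0, m_1 = 6, m_2 = 0.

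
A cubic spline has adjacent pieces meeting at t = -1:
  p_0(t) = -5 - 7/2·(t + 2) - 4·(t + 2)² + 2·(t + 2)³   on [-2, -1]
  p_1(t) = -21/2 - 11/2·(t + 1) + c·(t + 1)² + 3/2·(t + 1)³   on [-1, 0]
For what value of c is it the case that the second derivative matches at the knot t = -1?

2

p_0''(t) = -8 + 12·(t + 2), so p_0''(-1) = 4. On the right, p_1''(-1) = 2c, so c = 2.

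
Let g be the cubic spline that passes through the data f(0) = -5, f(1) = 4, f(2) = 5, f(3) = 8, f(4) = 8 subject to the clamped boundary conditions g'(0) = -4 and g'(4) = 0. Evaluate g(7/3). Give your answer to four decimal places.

With σ_i denoting the second derivative at x_i, h_i = 1, 1, 1, 1, and Δ_i = (y_(i+1) − y_i)/h_i = 9, 1, 3, 0:
  1·σ_0 + 4·σ_1 + 1·σ_2 = 6(Δ_1 - Δ_0) = -48
  1·σ_1 + 4·σ_2 + 1·σ_3 = 6(Δ_2 - Δ_1) = 12
  1·σ_2 + 4·σ_3 + 1·σ_4 = 6(Δ_3 - Δ_2) = -18
Clamped end conditions give two more equations: 2h_0·σ_0 + h_0·σ_1 = 6(Δ_0 - g'(0)) = 78 and h_3·σ_3 + 2h_3·σ_4 = 6(g'(4) - Δ_3) = 0.
Solving the tridiagonal system: σ_0 = 1489/28, σ_1 = -397/14, σ_2 = 49/4, σ_3 = -121/14, σ_4 = 121/28.
On [2, 3], g(t) = 5 + 5/14·(t - 2) + 49/8·(t - 2)² - 195/56·(t - 2)³.
With (t - 2) = 1/3: g(7/3) = 1429/252.

5.6706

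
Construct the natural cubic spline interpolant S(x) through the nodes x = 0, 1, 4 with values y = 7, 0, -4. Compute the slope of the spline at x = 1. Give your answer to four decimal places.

Put M_i = S'' at the i-th knot. Here h = (1, 3) and Δ = (-7, -4/3), so the interior equations h_(i-1)·M_(i-1) + 2(h_(i-1)+h_i)·M_i + h_i·M_(i+1) = 6(Δ_i − Δ_(i-1)) read
  1·M_0 + 8·M_1 + 3·M_2 = 6(Δ_1 - Δ_0) = 34
Natural end conditions: M_0 = M_2 = 0.
Solving: M_0 = 0, M_1 = 17/4, M_2 = 0.
On [1, 4], S'(x) = b_1 + 2c_1·(x - 1) + 3d_1·(x - 1)² with b_1 = Δ_1 - h_1(2M_1 + M_2)/6 = -67/12, c_1 = M_1/2 = 17/8, d_1 = (M_2 - M_1)/(6h_1) = -17/72. So S'(1) = -67/12.

-5.5833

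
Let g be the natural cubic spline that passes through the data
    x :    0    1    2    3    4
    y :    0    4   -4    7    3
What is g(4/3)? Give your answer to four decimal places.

0.9458

Let σ_i = g''(x_i). Step sizes h_i = 1, 1, 1, 1; slopes of the chords Δ_i = (y_(i+1) - y_i)/h_i = 4, -8, 11, -4.
  1·σ_0 + 4·σ_1 + 1·σ_2 = 6(Δ_1 - Δ_0) = -72
  1·σ_1 + 4·σ_2 + 1·σ_3 = 6(Δ_2 - Δ_1) = 114
  1·σ_2 + 4·σ_3 + 1·σ_4 = 6(Δ_3 - Δ_2) = -90
Natural end conditions: σ_0 = σ_4 = 0.
Hence σ_0 = 0, σ_1 = -813/28, σ_2 = 309/7, σ_3 = -939/28, σ_4 = 0.
On [1, 2], g(x) = 4 - 159/28·(x - 1) - 813/56·(x - 1)² + 683/56·(x - 1)³.
With (x - 1) = 1/3: g(4/3) = 715/756.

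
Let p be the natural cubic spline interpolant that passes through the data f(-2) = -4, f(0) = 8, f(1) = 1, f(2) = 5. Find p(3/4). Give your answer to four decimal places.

2.2649

Let M_i = p''(x_i). Step sizes h_i = 2, 1, 1; slopes of the chords Δ_i = (y_(i+1) - y_i)/h_i = 6, -7, 4.
  2·M_0 + 6·M_1 + 1·M_2 = 6(Δ_1 - Δ_0) = -78
  1·M_1 + 4·M_2 + 1·M_3 = 6(Δ_2 - Δ_1) = 66
Natural end conditions: M_0 = M_3 = 0.
Solving: M_0 = 0, M_1 = -378/23, M_2 = 474/23, M_3 = 0.
On [0, 1], p(x) = 8 - 114/23·x - 189/23·x² + 142/23·x³.
With x = 3/4: p(3/4) = 1667/736.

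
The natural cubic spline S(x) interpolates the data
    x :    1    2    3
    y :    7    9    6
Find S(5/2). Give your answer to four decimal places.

Put M_i = S'' at the i-th knot. Here h = (1, 1) and Δ = (2, -3), so the interior equations h_(i-1)·M_(i-1) + 2(h_(i-1)+h_i)·M_i + h_i·M_(i+1) = 6(Δ_i − Δ_(i-1)) read
  1·M_0 + 4·M_1 + 1·M_2 = 6(Δ_1 - Δ_0) = -30
Natural end conditions: M_0 = M_2 = 0.
Hence M_0 = 0, M_1 = -15/2, M_2 = 0.
On [2, 3], S(x) = 9 - 1/2·(x - 2) - 15/4·(x - 2)² + 5/4·(x - 2)³.
With (x - 2) = 1/2: S(5/2) = 255/32.

7.9688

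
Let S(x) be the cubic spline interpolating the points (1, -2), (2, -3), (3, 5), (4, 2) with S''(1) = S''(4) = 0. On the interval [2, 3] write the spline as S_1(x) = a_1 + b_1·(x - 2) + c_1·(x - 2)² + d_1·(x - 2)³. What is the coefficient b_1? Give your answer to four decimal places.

Write M_i for S''(x_i). With h_i = 1, 1, 1 and divided differences Δ_i = -1, 8, -3, the continuity of S' gives the tridiagonal system
  1·M_0 + 4·M_1 + 1·M_2 = 6(Δ_1 - Δ_0) = 54
  1·M_1 + 4·M_2 + 1·M_3 = 6(Δ_2 - Δ_1) = -66
Natural end conditions: M_0 = M_3 = 0.
Forward elimination and back-substitution give M_0 = 0, M_1 = 94/5, M_2 = -106/5, M_3 = 0.
On [2, 3], with S_1(x) = a_1 + b_1·(x - 2) + c_1·(x - 2)² + d_1·(x - 2)³: c_1 = M_1/2 = 47/5, d_1 = (M_2 - M_1)/(6h_1) = -20/3, b_1 = Δ_1 - h_1(2M_1 + M_2)/6 = 79/15.

5.2667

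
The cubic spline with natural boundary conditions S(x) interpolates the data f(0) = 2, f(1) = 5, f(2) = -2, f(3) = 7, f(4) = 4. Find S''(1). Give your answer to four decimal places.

Let σ_i = S''(x_i). Step sizes h_i = 1, 1, 1, 1; slopes of the chords Δ_i = (y_(i+1) - y_i)/h_i = 3, -7, 9, -3.
  1·σ_0 + 4·σ_1 + 1·σ_2 = 6(Δ_1 - Δ_0) = -60
  1·σ_1 + 4·σ_2 + 1·σ_3 = 6(Δ_2 - Δ_1) = 96
  1·σ_2 + 4·σ_3 + 1·σ_4 = 6(Δ_3 - Δ_2) = -72
Natural end conditions: σ_0 = σ_4 = 0.
Solving the tridiagonal system: σ_0 = 0, σ_1 = -339/14, σ_2 = 258/7, σ_3 = -381/14, σ_4 = 0.

-24.2143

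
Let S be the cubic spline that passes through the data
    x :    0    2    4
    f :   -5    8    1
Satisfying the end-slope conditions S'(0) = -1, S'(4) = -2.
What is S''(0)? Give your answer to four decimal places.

18.5000

Put m_i = S'' at the i-th knot. Here h = (2, 2) and Δ = (13/2, -7/2), so the interior equations h_(i-1)·m_(i-1) + 2(h_(i-1)+h_i)·m_i + h_i·m_(i+1) = 6(Δ_i − Δ_(i-1)) read
  2·m_0 + 8·m_1 + 2·m_2 = 6(Δ_1 - Δ_0) = -60
Clamped end conditions give two more equations: 2h_0·m_0 + h_0·m_1 = 6(Δ_0 - S'(0)) = 45 and h_1·m_1 + 2h_1·m_2 = 6(S'(4) - Δ_1) = 9.
Forward elimination and back-substitution give m_0 = 37/2, m_1 = -29/2, m_2 = 19/2.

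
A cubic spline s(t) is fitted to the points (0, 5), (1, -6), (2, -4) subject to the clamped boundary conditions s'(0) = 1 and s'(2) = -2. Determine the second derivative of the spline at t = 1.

With M_i denoting the second derivative at x_i, h_i = 1, 1, and Δ_i = (y_(i+1) − y_i)/h_i = -11, 2:
  1·M_0 + 4·M_1 + 1·M_2 = 6(Δ_1 - Δ_0) = 78
Clamped end conditions give two more equations: 2h_0·M_0 + h_0·M_1 = 6(Δ_0 - s'(0)) = -72 and h_1·M_1 + 2h_1·M_2 = 6(s'(2) - Δ_1) = -24.
Solving the tridiagonal system: M_0 = -57, M_1 = 42, M_2 = -33.

42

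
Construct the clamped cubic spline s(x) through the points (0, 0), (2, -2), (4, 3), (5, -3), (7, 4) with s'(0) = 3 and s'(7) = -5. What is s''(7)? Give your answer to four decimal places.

-22.4713

Let σ_i = s''(x_i). Step sizes h_i = 2, 2, 1, 2; slopes of the chords Δ_i = (y_(i+1) - y_i)/h_i = -1, 5/2, -6, 7/2.
  2·σ_0 + 8·σ_1 + 2·σ_2 = 6(Δ_1 - Δ_0) = 21
  2·σ_1 + 6·σ_2 + 1·σ_3 = 6(Δ_2 - Δ_1) = -51
  1·σ_2 + 6·σ_3 + 2·σ_4 = 6(Δ_3 - Δ_2) = 57
Clamped end conditions give two more equations: 2h_0·σ_0 + h_0·σ_1 = 6(Δ_0 - s'(0)) = -24 and h_3·σ_3 + 2h_3·σ_4 = 6(s'(7) - Δ_3) = -51.
Forward elimination and back-substitution give σ_0 = -638/61, σ_1 = 544/61, σ_2 = -1795/122, σ_3 = 1186/61, σ_4 = -5483/244.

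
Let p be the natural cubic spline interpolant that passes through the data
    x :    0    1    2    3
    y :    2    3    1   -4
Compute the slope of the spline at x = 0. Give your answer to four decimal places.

1.6000

With M_i denoting the second derivative at x_i, h_i = 1, 1, 1, and Δ_i = (y_(i+1) − y_i)/h_i = 1, -2, -5:
  1·M_0 + 4·M_1 + 1·M_2 = 6(Δ_1 - Δ_0) = -18
  1·M_1 + 4·M_2 + 1·M_3 = 6(Δ_2 - Δ_1) = -18
Natural end conditions: M_0 = M_3 = 0.
Solving: M_0 = 0, M_1 = -18/5, M_2 = -18/5, M_3 = 0.
On [0, 1], p'(x) = b_0 + 2c_0·x + 3d_0·x² with b_0 = Δ_0 - h_0(2M_0 + M_1)/6 = 8/5, c_0 = M_0/2 = 0, d_0 = (M_1 - M_0)/(6h_0) = -3/5. So p'(0) = 8/5.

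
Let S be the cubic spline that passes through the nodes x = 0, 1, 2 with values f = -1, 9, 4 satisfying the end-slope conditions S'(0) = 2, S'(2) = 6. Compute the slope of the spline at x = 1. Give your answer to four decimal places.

Put m_i = S'' at the i-th knot. Here h = (1, 1) and Δ = (10, -5), so the interior equations h_(i-1)·m_(i-1) + 2(h_(i-1)+h_i)·m_i + h_i·m_(i+1) = 6(Δ_i − Δ_(i-1)) read
  1·m_0 + 4·m_1 + 1·m_2 = 6(Δ_1 - Δ_0) = -90
Clamped end conditions give two more equations: 2h_0·m_0 + h_0·m_1 = 6(Δ_0 - S'(0)) = 48 and h_1·m_1 + 2h_1·m_2 = 6(S'(2) - Δ_1) = 66.
Forward elimination and back-substitution give m_0 = 97/2, m_1 = -49, m_2 = 115/2.
On [1, 2], S'(x) = b_1 + 2c_1·(x - 1) + 3d_1·(x - 1)² with b_1 = Δ_1 - h_1(2m_1 + m_2)/6 = 7/4, c_1 = m_1/2 = -49/2, d_1 = (m_2 - m_1)/(6h_1) = 71/4. So S'(1) = 7/4.

1.7500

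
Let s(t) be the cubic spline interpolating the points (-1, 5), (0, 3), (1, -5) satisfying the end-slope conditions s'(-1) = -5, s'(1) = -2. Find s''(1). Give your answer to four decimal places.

28.5000

Write M_i for s''(x_i). With h_i = 1, 1 and divided differences Δ_i = -2, -8, the continuity of s' gives the tridiagonal system
  1·M_0 + 4·M_1 + 1·M_2 = 6(Δ_1 - Δ_0) = -36
Clamped end conditions give two more equations: 2h_0·M_0 + h_0·M_1 = 6(Δ_0 - s'(-1)) = 18 and h_1·M_1 + 2h_1·M_2 = 6(s'(1) - Δ_1) = 36.
Hence M_0 = 39/2, M_1 = -21, M_2 = 57/2.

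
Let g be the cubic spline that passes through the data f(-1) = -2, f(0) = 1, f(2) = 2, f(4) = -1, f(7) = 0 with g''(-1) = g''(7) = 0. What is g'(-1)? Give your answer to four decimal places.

3.3429

Write m_i for g''(x_i). With h_i = 1, 2, 2, 3 and divided differences Δ_i = 3, 1/2, -3/2, 1/3, the continuity of g' gives the tridiagonal system
  1·m_0 + 6·m_1 + 2·m_2 = 6(Δ_1 - Δ_0) = -15
  2·m_1 + 8·m_2 + 2·m_3 = 6(Δ_2 - Δ_1) = -12
  2·m_2 + 10·m_3 + 3·m_4 = 6(Δ_3 - Δ_2) = 11
Natural end conditions: m_0 = m_4 = 0.
Solving the tridiagonal system: m_0 = 0, m_1 = -107/52, m_2 = -69/52, m_3 = 71/52, m_4 = 0.
On [-1, 0], g'(t) = b_0 + 2c_0·(t + 1) + 3d_0·(t + 1)² with b_0 = Δ_0 - h_0(2m_0 + m_1)/6 = 1043/312, c_0 = m_0/2 = 0, d_0 = (m_1 - m_0)/(6h_0) = -107/312. So g'(-1) = 1043/312.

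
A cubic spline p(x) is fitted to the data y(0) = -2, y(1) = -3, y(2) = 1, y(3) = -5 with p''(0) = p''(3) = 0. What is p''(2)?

-18

Let M_i = p''(x_i). Step sizes h_i = 1, 1, 1; slopes of the chords Δ_i = (y_(i+1) - y_i)/h_i = -1, 4, -6.
  1·M_0 + 4·M_1 + 1·M_2 = 6(Δ_1 - Δ_0) = 30
  1·M_1 + 4·M_2 + 1·M_3 = 6(Δ_2 - Δ_1) = -60
Natural end conditions: M_0 = M_3 = 0.
Hence M_0 = 0, M_1 = 12, M_2 = -18, M_3 = 0.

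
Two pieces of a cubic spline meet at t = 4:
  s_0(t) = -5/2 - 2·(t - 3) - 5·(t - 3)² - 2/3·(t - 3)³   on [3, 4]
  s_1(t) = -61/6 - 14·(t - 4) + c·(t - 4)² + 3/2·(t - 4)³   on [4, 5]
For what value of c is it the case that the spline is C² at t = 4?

s_0''(t) = -10 - 4·(t - 3), so s_0''(4) = -14. On the right, s_1''(4) = 2c, so c = -7.

-7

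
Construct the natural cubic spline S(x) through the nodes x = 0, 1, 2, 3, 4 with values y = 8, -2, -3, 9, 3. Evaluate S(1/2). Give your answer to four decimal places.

2.5647

Let σ_i = S''(x_i). Step sizes h_i = 1, 1, 1, 1; slopes of the chords Δ_i = (y_(i+1) - y_i)/h_i = -10, -1, 12, -6.
  1·σ_0 + 4·σ_1 + 1·σ_2 = 6(Δ_1 - Δ_0) = 54
  1·σ_1 + 4·σ_2 + 1·σ_3 = 6(Δ_2 - Δ_1) = 78
  1·σ_2 + 4·σ_3 + 1·σ_4 = 6(Δ_3 - Δ_2) = -108
Natural end conditions: σ_0 = σ_4 = 0.
Forward elimination and back-substitution give σ_0 = 0, σ_1 = 195/28, σ_2 = 183/7, σ_3 = -939/28, σ_4 = 0.
On [0, 1], S(x) = 8 - 625/56·x + 0·x² + 65/56·x³.
With x = 1/2: S(1/2) = 1149/448.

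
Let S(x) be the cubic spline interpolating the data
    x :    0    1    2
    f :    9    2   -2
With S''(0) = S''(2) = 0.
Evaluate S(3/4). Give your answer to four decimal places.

Let M_i = S''(x_i). Step sizes h_i = 1, 1; slopes of the chords Δ_i = (y_(i+1) - y_i)/h_i = -7, -4.
  1·M_0 + 4·M_1 + 1·M_2 = 6(Δ_1 - Δ_0) = 18
Natural end conditions: M_0 = M_2 = 0.
Hence M_0 = 0, M_1 = 9/2, M_2 = 0.
On [0, 1], S(x) = 9 - 31/4·x + 0·x² + 3/4·x³.
With x = 3/4: S(3/4) = 897/256.

3.5039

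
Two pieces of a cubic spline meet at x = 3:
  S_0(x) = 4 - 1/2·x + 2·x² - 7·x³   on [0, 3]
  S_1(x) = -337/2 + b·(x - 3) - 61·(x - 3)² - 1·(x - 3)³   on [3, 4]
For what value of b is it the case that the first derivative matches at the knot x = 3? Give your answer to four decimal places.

S_0'(x) = -1/2 + 4·x - 21·x², so S_0'(3) = -355/2. On the right, S_1'(3) = b, so b = -355/2.

-177.5000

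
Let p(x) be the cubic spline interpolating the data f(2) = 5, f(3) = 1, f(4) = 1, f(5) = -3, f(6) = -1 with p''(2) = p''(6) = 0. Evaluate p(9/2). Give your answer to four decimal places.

Write M_i for p''(x_i). With h_i = 1, 1, 1, 1 and divided differences Δ_i = -4, 0, -4, 2, the continuity of p' gives the tridiagonal system
  1·M_0 + 4·M_1 + 1·M_2 = 6(Δ_1 - Δ_0) = 24
  1·M_1 + 4·M_2 + 1·M_3 = 6(Δ_2 - Δ_1) = -24
  1·M_2 + 4·M_3 + 1·M_4 = 6(Δ_3 - Δ_2) = 36
Natural end conditions: M_0 = M_4 = 0.
Solving the tridiagonal system: M_0 = 0, M_1 = 123/14, M_2 = -78/7, M_3 = 165/14, M_4 = 0.
On [4, 5], p(x) = 1 - 9/4·(x - 4) - 39/7·(x - 4)² + 107/28·(x - 4)³.
With (x - 4) = 1/2: p(9/2) = -233/224.

-1.0402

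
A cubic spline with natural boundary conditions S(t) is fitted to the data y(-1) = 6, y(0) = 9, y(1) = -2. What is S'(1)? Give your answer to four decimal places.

-14.5000

With M_i denoting the second derivative at x_i, h_i = 1, 1, and Δ_i = (y_(i+1) − y_i)/h_i = 3, -11:
  1·M_0 + 4·M_1 + 1·M_2 = 6(Δ_1 - Δ_0) = -84
Natural end conditions: M_0 = M_2 = 0.
Solving the tridiagonal system: M_0 = 0, M_1 = -21, M_2 = 0.
On [0, 1], S'(t) = b_1 + 2c_1·t + 3d_1·t² with b_1 = Δ_1 - h_1(2M_1 + M_2)/6 = -4, c_1 = M_1/2 = -21/2, d_1 = (M_2 - M_1)/(6h_1) = 7/2. So S'(1) = -29/2.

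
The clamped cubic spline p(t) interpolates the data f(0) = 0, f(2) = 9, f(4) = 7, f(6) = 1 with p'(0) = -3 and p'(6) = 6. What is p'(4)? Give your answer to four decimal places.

Put M_i = p'' at the i-th knot. Here h = (2, 2, 2) and Δ = (9/2, -1, -3), so the interior equations h_(i-1)·M_(i-1) + 2(h_(i-1)+h_i)·M_i + h_i·M_(i+1) = 6(Δ_i − Δ_(i-1)) read
  2·M_0 + 8·M_1 + 2·M_2 = 6(Δ_1 - Δ_0) = -33
  2·M_1 + 8·M_2 + 2·M_3 = 6(Δ_2 - Δ_1) = -12
Clamped end conditions give two more equations: 2h_0·M_0 + h_0·M_1 = 6(Δ_0 - p'(0)) = 45 and h_2·M_2 + 2h_2·M_3 = 6(p'(6) - Δ_2) = 54.
Hence M_0 = 147/10, M_1 = -69/10, M_2 = -18/5, M_3 = 153/10.
On [4, 6], p'(t) = b_2 + 2c_2·(t - 4) + 3d_2·(t - 4)² with b_2 = Δ_2 - h_2(2M_2 + M_3)/6 = -57/10, c_2 = M_2/2 = -9/5, d_2 = (M_3 - M_2)/(6h_2) = 63/40. So p'(4) = -57/10.

-5.7000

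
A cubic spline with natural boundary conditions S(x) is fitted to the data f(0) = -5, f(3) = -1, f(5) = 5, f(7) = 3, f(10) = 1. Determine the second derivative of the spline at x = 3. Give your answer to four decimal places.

Write M_i for S''(x_i). With h_i = 3, 2, 2, 3 and divided differences Δ_i = 4/3, 3, -1, -2/3, the continuity of S' gives the tridiagonal system
  3·M_0 + 10·M_1 + 2·M_2 = 6(Δ_1 - Δ_0) = 10
  2·M_1 + 8·M_2 + 2·M_3 = 6(Δ_2 - Δ_1) = -24
  2·M_2 + 10·M_3 + 3·M_4 = 6(Δ_3 - Δ_2) = 2
Natural end conditions: M_0 = M_4 = 0.
Hence M_0 = 0, M_1 = 26/15, M_2 = -11/3, M_3 = 14/15, M_4 = 0.

1.7333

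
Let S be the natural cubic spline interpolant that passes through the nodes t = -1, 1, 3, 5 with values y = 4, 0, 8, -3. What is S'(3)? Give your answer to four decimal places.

0.3667

With m_i denoting the second derivative at x_i, h_i = 2, 2, 2, and Δ_i = (y_(i+1) − y_i)/h_i = -2, 4, -11/2:
  2·m_0 + 8·m_1 + 2·m_2 = 6(Δ_1 - Δ_0) = 36
  2·m_1 + 8·m_2 + 2·m_3 = 6(Δ_2 - Δ_1) = -57
Natural end conditions: m_0 = m_3 = 0.
Hence m_0 = 0, m_1 = 67/10, m_2 = -44/5, m_3 = 0.
On [3, 5], S'(t) = b_2 + 2c_2·(t - 3) + 3d_2·(t - 3)² with b_2 = Δ_2 - h_2(2m_2 + m_3)/6 = 11/30, c_2 = m_2/2 = -22/5, d_2 = (m_3 - m_2)/(6h_2) = 11/15. So S'(3) = 11/30.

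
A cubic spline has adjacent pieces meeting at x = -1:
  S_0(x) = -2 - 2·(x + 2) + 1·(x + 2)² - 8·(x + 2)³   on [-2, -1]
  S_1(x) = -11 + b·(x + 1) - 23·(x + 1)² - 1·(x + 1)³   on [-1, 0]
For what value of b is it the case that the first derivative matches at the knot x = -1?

S_0'(x) = -2 + 2·(x + 2) - 24·(x + 2)², so S_0'(-1) = -24. On the right, S_1'(-1) = b, so b = -24.

-24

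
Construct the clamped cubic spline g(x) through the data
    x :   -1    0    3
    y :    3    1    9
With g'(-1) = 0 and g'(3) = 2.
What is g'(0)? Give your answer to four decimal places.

Write m_i for g''(x_i). With h_i = 1, 3 and divided differences Δ_i = -2, 8/3, the continuity of g' gives the tridiagonal system
  1·m_0 + 8·m_1 + 3·m_2 = 6(Δ_1 - Δ_0) = 28
Clamped end conditions give two more equations: 2h_0·m_0 + h_0·m_1 = 6(Δ_0 - g'(-1)) = -12 and h_1·m_1 + 2h_1·m_2 = 6(g'(3) - Δ_1) = -4.
Forward elimination and back-substitution give m_0 = -9, m_1 = 6, m_2 = -11/3.
On [0, 3], g'(x) = b_1 + 2c_1·x + 3d_1·x² with b_1 = Δ_1 - h_1(2m_1 + m_2)/6 = -3/2, c_1 = m_1/2 = 3, d_1 = (m_2 - m_1)/(6h_1) = -29/54. So g'(0) = -3/2.

-1.5000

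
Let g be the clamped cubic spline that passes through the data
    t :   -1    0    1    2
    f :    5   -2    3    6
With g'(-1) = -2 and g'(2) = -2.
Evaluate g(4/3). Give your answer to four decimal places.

Write m_i for g''(x_i). With h_i = 1, 1, 1 and divided differences Δ_i = -7, 5, 3, the continuity of g' gives the tridiagonal system
  1·m_0 + 4·m_1 + 1·m_2 = 6(Δ_1 - Δ_0) = 72
  1·m_1 + 4·m_2 + 1·m_3 = 6(Δ_2 - Δ_1) = -12
Clamped end conditions give two more equations: 2h_0·m_0 + h_0·m_1 = 6(Δ_0 - g'(-1)) = -30 and h_2·m_2 + 2h_2·m_3 = 6(g'(2) - Δ_2) = -30.
Forward elimination and back-substitution give m_0 = -142/5, m_1 = 134/5, m_2 = -34/5, m_3 = -58/5.
On [1, 2], g(t) = 3 + 36/5·(t - 1) - 17/5·(t - 1)² - 4/5·(t - 1)³.
With (t - 1) = 1/3: g(4/3) = 674/135.

4.9926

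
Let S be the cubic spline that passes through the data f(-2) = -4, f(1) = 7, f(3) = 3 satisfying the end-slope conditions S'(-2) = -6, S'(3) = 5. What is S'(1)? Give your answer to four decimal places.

0.1000

Let m_i = S''(x_i). Step sizes h_i = 3, 2; slopes of the chords Δ_i = (y_(i+1) - y_i)/h_i = 11/3, -2.
  3·m_0 + 10·m_1 + 2·m_2 = 6(Δ_1 - Δ_0) = -34
Clamped end conditions give two more equations: 2h_0·m_0 + h_0·m_1 = 6(Δ_0 - S'(-2)) = 58 and h_1·m_1 + 2h_1·m_2 = 6(S'(3) - Δ_1) = 42.
Solving the tridiagonal system: m_0 = 229/15, m_1 = -56/5, m_2 = 161/10.
On [1, 3], S'(t) = b_1 + 2c_1·(t - 1) + 3d_1·(t - 1)² with b_1 = Δ_1 - h_1(2m_1 + m_2)/6 = 1/10, c_1 = m_1/2 = -28/5, d_1 = (m_2 - m_1)/(6h_1) = 91/40. So S'(1) = 1/10.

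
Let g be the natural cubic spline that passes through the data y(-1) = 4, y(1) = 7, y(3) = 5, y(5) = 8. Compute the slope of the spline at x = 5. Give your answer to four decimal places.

With M_i denoting the second derivative at x_i, h_i = 2, 2, 2, and Δ_i = (y_(i+1) − y_i)/h_i = 3/2, -1, 3/2:
  2·M_0 + 8·M_1 + 2·M_2 = 6(Δ_1 - Δ_0) = -15
  2·M_1 + 8·M_2 + 2·M_3 = 6(Δ_2 - Δ_1) = 15
Natural end conditions: M_0 = M_3 = 0.
Forward elimination and back-substitution give M_0 = 0, M_1 = -5/2, M_2 = 5/2, M_3 = 0.
On [3, 5], g'(x) = b_2 + 2c_2·(x - 3) + 3d_2·(x - 3)² with b_2 = Δ_2 - h_2(2M_2 + M_3)/6 = -1/6, c_2 = M_2/2 = 5/4, d_2 = (M_3 - M_2)/(6h_2) = -5/24. So g'(5) = 7/3.

2.3333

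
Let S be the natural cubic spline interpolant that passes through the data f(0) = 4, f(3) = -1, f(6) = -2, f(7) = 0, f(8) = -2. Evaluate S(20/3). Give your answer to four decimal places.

-0.3836

Put M_i = S'' at the i-th knot. Here h = (3, 3, 1, 1) and Δ = (-5/3, -1/3, 2, -2), so the interior equations h_(i-1)·M_(i-1) + 2(h_(i-1)+h_i)·M_i + h_i·M_(i+1) = 6(Δ_i − Δ_(i-1)) read
  3·M_0 + 12·M_1 + 3·M_2 = 6(Δ_1 - Δ_0) = 8
  3·M_1 + 8·M_2 + 1·M_3 = 6(Δ_2 - Δ_1) = 14
  1·M_2 + 4·M_3 + 1·M_4 = 6(Δ_3 - Δ_2) = -24
Natural end conditions: M_0 = M_4 = 0.
Solving the tridiagonal system: M_0 = 0, M_1 = 1/42, M_2 = 18/7, M_3 = -93/14, M_4 = 0.
On [6, 7], S(x) = -2 + 9/4·(x - 6) + 9/7·(x - 6)² - 43/28·(x - 6)³.
With (x - 6) = 2/3: S(20/3) = -145/378.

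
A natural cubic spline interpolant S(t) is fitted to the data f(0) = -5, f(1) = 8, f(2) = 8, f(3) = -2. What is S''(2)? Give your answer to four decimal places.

With M_i denoting the second derivative at x_i, h_i = 1, 1, 1, and Δ_i = (y_(i+1) − y_i)/h_i = 13, 0, -10:
  1·M_0 + 4·M_1 + 1·M_2 = 6(Δ_1 - Δ_0) = -78
  1·M_1 + 4·M_2 + 1·M_3 = 6(Δ_2 - Δ_1) = -60
Natural end conditions: M_0 = M_3 = 0.
Solving the tridiagonal system: M_0 = 0, M_1 = -84/5, M_2 = -54/5, M_3 = 0.

-10.8000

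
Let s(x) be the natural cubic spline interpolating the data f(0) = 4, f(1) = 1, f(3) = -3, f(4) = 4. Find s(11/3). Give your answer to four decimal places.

1.1852

Put M_i = s'' at the i-th knot. Here h = (1, 2, 1) and Δ = (-3, -2, 7), so the interior equations h_(i-1)·M_(i-1) + 2(h_(i-1)+h_i)·M_i + h_i·M_(i+1) = 6(Δ_i − Δ_(i-1)) read
  1·M_0 + 6·M_1 + 2·M_2 = 6(Δ_1 - Δ_0) = 6
  2·M_1 + 6·M_2 + 1·M_3 = 6(Δ_2 - Δ_1) = 54
Natural end conditions: M_0 = M_3 = 0.
Hence M_0 = 0, M_1 = -9/4, M_2 = 39/4, M_3 = 0.
On [3, 4], s(x) = -3 + 15/4·(x - 3) + 39/8·(x - 3)² - 13/8·(x - 3)³.
With (x - 3) = 2/3: s(11/3) = 32/27.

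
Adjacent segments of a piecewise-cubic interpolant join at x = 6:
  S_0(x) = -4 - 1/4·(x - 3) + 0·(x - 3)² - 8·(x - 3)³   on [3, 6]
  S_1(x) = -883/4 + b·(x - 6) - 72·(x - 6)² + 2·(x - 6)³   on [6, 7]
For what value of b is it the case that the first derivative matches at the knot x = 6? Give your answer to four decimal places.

-216.2500

S_0'(x) = -1/4 + 0·(x - 3) - 24·(x - 3)², so S_0'(6) = -865/4. On the right, S_1'(6) = b, so b = -865/4.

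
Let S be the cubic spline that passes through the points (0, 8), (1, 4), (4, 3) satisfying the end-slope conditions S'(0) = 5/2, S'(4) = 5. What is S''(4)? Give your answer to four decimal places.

Let σ_i = S''(x_i). Step sizes h_i = 1, 3; slopes of the chords Δ_i = (y_(i+1) - y_i)/h_i = -4, -1/3.
  1·σ_0 + 8·σ_1 + 3·σ_2 = 6(Δ_1 - Δ_0) = 22
Clamped end conditions give two more equations: 2h_0·σ_0 + h_0·σ_1 = 6(Δ_0 - S'(0)) = -39 and h_1·σ_1 + 2h_1·σ_2 = 6(S'(4) - Δ_1) = 32.
Solving the tridiagonal system: σ_0 = -173/8, σ_1 = 17/4, σ_2 = 77/24.

3.2083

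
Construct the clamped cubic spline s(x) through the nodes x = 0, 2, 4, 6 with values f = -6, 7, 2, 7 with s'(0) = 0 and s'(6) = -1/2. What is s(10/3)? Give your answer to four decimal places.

3.9630

Let σ_i = s''(x_i). Step sizes h_i = 2, 2, 2; slopes of the chords Δ_i = (y_(i+1) - y_i)/h_i = 13/2, -5/2, 5/2.
  2·σ_0 + 8·σ_1 + 2·σ_2 = 6(Δ_1 - Δ_0) = -54
  2·σ_1 + 8·σ_2 + 2·σ_3 = 6(Δ_2 - Δ_1) = 30
Clamped end conditions give two more equations: 2h_0·σ_0 + h_0·σ_1 = 6(Δ_0 - s'(0)) = 39 and h_2·σ_2 + 2h_2·σ_3 = 6(s'(6) - Δ_2) = -18.
Solving: σ_0 = 49/3, σ_1 = -79/6, σ_2 = 28/3, σ_3 = -55/6.
On [2, 4], s(x) = 7 + 19/6·(x - 2) - 79/12·(x - 2)² + 15/8·(x - 2)³.
With (x - 2) = 4/3: s(10/3) = 107/27.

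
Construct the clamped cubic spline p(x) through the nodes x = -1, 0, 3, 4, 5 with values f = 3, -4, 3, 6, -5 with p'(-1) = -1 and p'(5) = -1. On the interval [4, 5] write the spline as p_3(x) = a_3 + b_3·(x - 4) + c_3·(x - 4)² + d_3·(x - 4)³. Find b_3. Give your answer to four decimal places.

-7.7807

Let σ_i = p''(x_i). Step sizes h_i = 1, 3, 1, 1; slopes of the chords Δ_i = (y_(i+1) - y_i)/h_i = -7, 7/3, 3, -11.
  1·σ_0 + 8·σ_1 + 3·σ_2 = 6(Δ_1 - Δ_0) = 56
  3·σ_1 + 8·σ_2 + 1·σ_3 = 6(Δ_2 - Δ_1) = 4
  1·σ_2 + 4·σ_3 + 1·σ_4 = 6(Δ_3 - Δ_2) = -84
Clamped end conditions give two more equations: 2h_0·σ_0 + h_0·σ_1 = 6(Δ_0 - p'(-1)) = -36 and h_3·σ_3 + 2h_3·σ_4 = 6(p'(5) - Δ_3) = 60.
Forward elimination and back-substitution give σ_0 = -1295/57, σ_1 = 538/57, σ_2 = 61/57, σ_3 = -1874/57, σ_4 = 2647/57.
On [4, 5], with p_3(x) = a_3 + b_3·(x - 4) + c_3·(x - 4)² + d_3·(x - 4)³: c_3 = σ_3/2 = -937/57, d_3 = (σ_4 - σ_3)/(6h_3) = 1507/114, b_3 = Δ_3 - h_3(2σ_3 + σ_4)/6 = -887/114.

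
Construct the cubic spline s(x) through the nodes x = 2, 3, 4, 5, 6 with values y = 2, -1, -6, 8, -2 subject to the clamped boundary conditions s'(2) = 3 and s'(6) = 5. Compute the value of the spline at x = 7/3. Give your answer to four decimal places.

2.3360

Write m_i for s''(x_i). With h_i = 1, 1, 1, 1 and divided differences Δ_i = -3, -5, 14, -10, the continuity of s' gives the tridiagonal system
  1·m_0 + 4·m_1 + 1·m_2 = 6(Δ_1 - Δ_0) = -12
  1·m_1 + 4·m_2 + 1·m_3 = 6(Δ_2 - Δ_1) = 114
  1·m_2 + 4·m_3 + 1·m_4 = 6(Δ_3 - Δ_2) = -144
Clamped end conditions give two more equations: 2h_0·m_0 + h_0·m_1 = 6(Δ_0 - s'(2)) = -36 and h_3·m_3 + 2h_3·m_4 = 6(s'(6) - Δ_3) = 90.
Solving the tridiagonal system: m_0 = -167/14, m_1 = -85/7, m_2 = 97/2, m_3 = -475/7, m_4 = 1105/14.
On [2, 3], s(x) = 2 + 3·(x - 2) - 167/28·(x - 2)² - 1/28·(x - 2)³.
With (x - 2) = 1/3: s(7/3) = 883/378.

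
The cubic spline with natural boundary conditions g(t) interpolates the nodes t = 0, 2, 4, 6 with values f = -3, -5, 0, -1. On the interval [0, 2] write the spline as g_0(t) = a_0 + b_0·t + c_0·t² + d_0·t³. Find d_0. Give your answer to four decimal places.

0.2833

With σ_i denoting the second derivative at x_i, h_i = 2, 2, 2, and Δ_i = (y_(i+1) − y_i)/h_i = -1, 5/2, -1/2:
  2·σ_0 + 8·σ_1 + 2·σ_2 = 6(Δ_1 - Δ_0) = 21
  2·σ_1 + 8·σ_2 + 2·σ_3 = 6(Δ_2 - Δ_1) = -18
Natural end conditions: σ_0 = σ_3 = 0.
Forward elimination and back-substitution give σ_0 = 0, σ_1 = 17/5, σ_2 = -31/10, σ_3 = 0.
On [0, 2], with g_0(t) = a_0 + b_0·t + c_0·t² + d_0·t³: c_0 = σ_0/2 = 0, d_0 = (σ_1 - σ_0)/(6h_0) = 17/60, b_0 = Δ_0 - h_0(2σ_0 + σ_1)/6 = -32/15.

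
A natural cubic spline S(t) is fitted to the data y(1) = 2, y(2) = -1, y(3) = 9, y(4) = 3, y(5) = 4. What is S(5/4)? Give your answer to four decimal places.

Put M_i = S'' at the i-th knot. Here h = (1, 1, 1, 1) and Δ = (-3, 10, -6, 1), so the interior equations h_(i-1)·M_(i-1) + 2(h_(i-1)+h_i)·M_i + h_i·M_(i+1) = 6(Δ_i − Δ_(i-1)) read
  1·M_0 + 4·M_1 + 1·M_2 = 6(Δ_1 - Δ_0) = 78
  1·M_1 + 4·M_2 + 1·M_3 = 6(Δ_2 - Δ_1) = -96
  1·M_2 + 4·M_3 + 1·M_4 = 6(Δ_3 - Δ_2) = 42
Natural end conditions: M_0 = M_4 = 0.
Solving the tridiagonal system: M_0 = 0, M_1 = 57/2, M_2 = -36, M_3 = 39/2, M_4 = 0.
On [1, 2], S(t) = 2 - 31/4·(t - 1) + 0·(t - 1)² + 19/4·(t - 1)³.
With (t - 1) = 1/4: S(5/4) = 35/256.

0.1367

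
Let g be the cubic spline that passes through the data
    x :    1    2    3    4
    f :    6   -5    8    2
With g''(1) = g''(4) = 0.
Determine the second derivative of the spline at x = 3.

-40

Put M_i = g'' at the i-th knot. Here h = (1, 1, 1) and Δ = (-11, 13, -6), so the interior equations h_(i-1)·M_(i-1) + 2(h_(i-1)+h_i)·M_i + h_i·M_(i+1) = 6(Δ_i − Δ_(i-1)) read
  1·M_0 + 4·M_1 + 1·M_2 = 6(Δ_1 - Δ_0) = 144
  1·M_1 + 4·M_2 + 1·M_3 = 6(Δ_2 - Δ_1) = -114
Natural end conditions: M_0 = M_3 = 0.
Forward elimination and back-substitution give M_0 = 0, M_1 = 46, M_2 = -40, M_3 = 0.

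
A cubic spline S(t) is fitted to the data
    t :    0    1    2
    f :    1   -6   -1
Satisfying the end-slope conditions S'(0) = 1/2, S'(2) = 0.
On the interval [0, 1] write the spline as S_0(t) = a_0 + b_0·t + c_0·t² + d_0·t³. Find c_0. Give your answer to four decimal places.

-20.3750

Let m_i = S''(x_i). Step sizes h_i = 1, 1; slopes of the chords Δ_i = (y_(i+1) - y_i)/h_i = -7, 5.
  1·m_0 + 4·m_1 + 1·m_2 = 6(Δ_1 - Δ_0) = 72
Clamped end conditions give two more equations: 2h_0·m_0 + h_0·m_1 = 6(Δ_0 - S'(0)) = -45 and h_1·m_1 + 2h_1·m_2 = 6(S'(2) - Δ_1) = -30.
Solving: m_0 = -163/4, m_1 = 73/2, m_2 = -133/4.
On [0, 1], with S_0(t) = a_0 + b_0·t + c_0·t² + d_0·t³: c_0 = m_0/2 = -163/8, d_0 = (m_1 - m_0)/(6h_0) = 103/8, b_0 = Δ_0 - h_0(2m_0 + m_1)/6 = 1/2.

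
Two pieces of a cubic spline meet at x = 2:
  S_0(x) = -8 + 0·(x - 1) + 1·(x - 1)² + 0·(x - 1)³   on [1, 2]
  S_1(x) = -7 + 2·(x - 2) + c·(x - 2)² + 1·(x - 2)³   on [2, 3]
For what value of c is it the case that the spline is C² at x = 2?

1

S_0''(x) = 2 + 0·(x - 1), so S_0''(2) = 2. On the right, S_1''(2) = 2c, so c = 1.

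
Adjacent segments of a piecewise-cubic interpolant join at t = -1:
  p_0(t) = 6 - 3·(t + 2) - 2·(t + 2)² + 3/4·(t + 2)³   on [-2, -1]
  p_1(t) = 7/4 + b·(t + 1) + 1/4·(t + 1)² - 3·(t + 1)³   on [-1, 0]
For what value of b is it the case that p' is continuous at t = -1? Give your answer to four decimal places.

-4.7500

p_0'(t) = -3 - 4·(t + 2) + 9/4·(t + 2)², so p_0'(-1) = -19/4. On the right, p_1'(-1) = b, so b = -19/4.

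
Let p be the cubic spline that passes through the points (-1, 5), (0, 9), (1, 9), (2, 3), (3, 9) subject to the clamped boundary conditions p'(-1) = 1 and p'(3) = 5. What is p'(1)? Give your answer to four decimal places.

Let M_i = p''(x_i). Step sizes h_i = 1, 1, 1, 1; slopes of the chords Δ_i = (y_(i+1) - y_i)/h_i = 4, 0, -6, 6.
  1·M_0 + 4·M_1 + 1·M_2 = 6(Δ_1 - Δ_0) = -24
  1·M_1 + 4·M_2 + 1·M_3 = 6(Δ_2 - Δ_1) = -36
  1·M_2 + 4·M_3 + 1·M_4 = 6(Δ_3 - Δ_2) = 72
Clamped end conditions give two more equations: 2h_0·M_0 + h_0·M_1 = 6(Δ_0 - p'(-1)) = 18 and h_3·M_3 + 2h_3·M_4 = 6(p'(3) - Δ_3) = -6.
Solving: M_0 = 82/7, M_1 = -38/7, M_2 = -14, M_3 = 178/7, M_4 = -110/7.
On [1, 2], p'(x) = b_2 + 2c_2·(x - 1) + 3d_2·(x - 1)² with b_2 = Δ_2 - h_2(2M_2 + M_3)/6 = -39/7, c_2 = M_2/2 = -7, d_2 = (M_3 - M_2)/(6h_2) = 46/7. So p'(1) = -39/7.

-5.5714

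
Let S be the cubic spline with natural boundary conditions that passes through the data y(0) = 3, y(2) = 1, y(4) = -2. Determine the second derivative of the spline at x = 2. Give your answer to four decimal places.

-0.3750

Let M_i = S''(x_i). Step sizes h_i = 2, 2; slopes of the chords Δ_i = (y_(i+1) - y_i)/h_i = -1, -3/2.
  2·M_0 + 8·M_1 + 2·M_2 = 6(Δ_1 - Δ_0) = -3
Natural end conditions: M_0 = M_2 = 0.
Hence M_0 = 0, M_1 = -3/8, M_2 = 0.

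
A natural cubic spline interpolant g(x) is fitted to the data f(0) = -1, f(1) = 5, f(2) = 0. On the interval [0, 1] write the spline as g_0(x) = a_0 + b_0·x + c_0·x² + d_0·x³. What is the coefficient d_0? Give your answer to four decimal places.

Write m_i for g''(x_i). With h_i = 1, 1 and divided differences Δ_i = 6, -5, the continuity of g' gives the tridiagonal system
  1·m_0 + 4·m_1 + 1·m_2 = 6(Δ_1 - Δ_0) = -66
Natural end conditions: m_0 = m_2 = 0.
Hence m_0 = 0, m_1 = -33/2, m_2 = 0.
On [0, 1], with g_0(x) = a_0 + b_0·x + c_0·x² + d_0·x³: c_0 = m_0/2 = 0, d_0 = (m_1 - m_0)/(6h_0) = -11/4, b_0 = Δ_0 - h_0(2m_0 + m_1)/6 = 35/4.

-2.7500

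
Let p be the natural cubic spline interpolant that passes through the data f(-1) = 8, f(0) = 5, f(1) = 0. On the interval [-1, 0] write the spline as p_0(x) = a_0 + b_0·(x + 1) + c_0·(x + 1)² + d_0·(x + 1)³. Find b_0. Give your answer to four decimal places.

With M_i denoting the second derivative at x_i, h_i = 1, 1, and Δ_i = (y_(i+1) − y_i)/h_i = -3, -5:
  1·M_0 + 4·M_1 + 1·M_2 = 6(Δ_1 - Δ_0) = -12
Natural end conditions: M_0 = M_2 = 0.
Forward elimination and back-substitution give M_0 = 0, M_1 = -3, M_2 = 0.
On [-1, 0], with p_0(x) = a_0 + b_0·(x + 1) + c_0·(x + 1)² + d_0·(x + 1)³: c_0 = M_0/2 = 0, d_0 = (M_1 - M_0)/(6h_0) = -1/2, b_0 = Δ_0 - h_0(2M_0 + M_1)/6 = -5/2.

-2.5000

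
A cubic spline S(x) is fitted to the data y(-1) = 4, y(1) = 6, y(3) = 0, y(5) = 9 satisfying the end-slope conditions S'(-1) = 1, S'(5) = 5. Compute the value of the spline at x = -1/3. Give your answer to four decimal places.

5.0864

Write M_i for S''(x_i). With h_i = 2, 2, 2 and divided differences Δ_i = 1, -3, 9/2, the continuity of S' gives the tridiagonal system
  2·M_0 + 8·M_1 + 2·M_2 = 6(Δ_1 - Δ_0) = -24
  2·M_1 + 8·M_2 + 2·M_3 = 6(Δ_2 - Δ_1) = 45
Clamped end conditions give two more equations: 2h_0·M_0 + h_0·M_1 = 6(Δ_0 - S'(-1)) = 0 and h_2·M_2 + 2h_2·M_3 = 6(S'(5) - Δ_2) = 3.
Solving: M_0 = 17/6, M_1 = -17/3, M_2 = 47/6, M_3 = -19/6.
On [-1, 1], S(x) = 4 + 1·(x + 1) + 17/12·(x + 1)² - 17/24·(x + 1)³.
With (x + 1) = 2/3: S(-1/3) = 412/81.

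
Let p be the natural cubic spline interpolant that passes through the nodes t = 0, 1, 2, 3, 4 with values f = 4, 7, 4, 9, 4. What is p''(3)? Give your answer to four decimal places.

Put σ_i = p'' at the i-th knot. Here h = (1, 1, 1, 1) and Δ = (3, -3, 5, -5), so the interior equations h_(i-1)·σ_(i-1) + 2(h_(i-1)+h_i)·σ_i + h_i·σ_(i+1) = 6(Δ_i − Δ_(i-1)) read
  1·σ_0 + 4·σ_1 + 1·σ_2 = 6(Δ_1 - Δ_0) = -36
  1·σ_1 + 4·σ_2 + 1·σ_3 = 6(Δ_2 - Δ_1) = 48
  1·σ_2 + 4·σ_3 + 1·σ_4 = 6(Δ_3 - Δ_2) = -60
Natural end conditions: σ_0 = σ_4 = 0.
Solving: σ_0 = 0, σ_1 = -99/7, σ_2 = 144/7, σ_3 = -141/7, σ_4 = 0.

-20.1429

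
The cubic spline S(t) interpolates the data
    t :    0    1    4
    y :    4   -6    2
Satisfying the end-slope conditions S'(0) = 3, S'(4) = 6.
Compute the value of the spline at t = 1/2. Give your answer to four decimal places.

0.8906

Let M_i = S''(x_i). Step sizes h_i = 1, 3; slopes of the chords Δ_i = (y_(i+1) - y_i)/h_i = -10, 8/3.
  1·M_0 + 8·M_1 + 3·M_2 = 6(Δ_1 - Δ_0) = 76
Clamped end conditions give two more equations: 2h_0·M_0 + h_0·M_1 = 6(Δ_0 - S'(0)) = -78 and h_1·M_1 + 2h_1·M_2 = 6(S'(4) - Δ_1) = 20.
Hence M_0 = -191/4, M_1 = 35/2, M_2 = -65/12.
On [0, 1], S(t) = 4 + 3·t - 191/8·t² + 87/8·t³.
With t = 1/2: S(1/2) = 57/64.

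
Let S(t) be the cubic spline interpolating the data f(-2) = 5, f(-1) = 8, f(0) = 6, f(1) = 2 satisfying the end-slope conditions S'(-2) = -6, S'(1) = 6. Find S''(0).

-8

Let σ_i = S''(x_i). Step sizes h_i = 1, 1, 1; slopes of the chords Δ_i = (y_(i+1) - y_i)/h_i = 3, -2, -4.
  1·σ_0 + 4·σ_1 + 1·σ_2 = 6(Δ_1 - Δ_0) = -30
  1·σ_1 + 4·σ_2 + 1·σ_3 = 6(Δ_2 - Δ_1) = -12
Clamped end conditions give two more equations: 2h_0·σ_0 + h_0·σ_1 = 6(Δ_0 - S'(-2)) = 54 and h_2·σ_2 + 2h_2·σ_3 = 6(S'(1) - Δ_2) = 60.
Hence σ_0 = 34, σ_1 = -14, σ_2 = -8, σ_3 = 34.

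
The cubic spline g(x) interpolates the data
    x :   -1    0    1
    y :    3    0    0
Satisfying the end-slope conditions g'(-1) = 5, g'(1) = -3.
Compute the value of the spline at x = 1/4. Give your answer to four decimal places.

Let σ_i = g''(x_i). Step sizes h_i = 1, 1; slopes of the chords Δ_i = (y_(i+1) - y_i)/h_i = -3, 0.
  1·σ_0 + 4·σ_1 + 1·σ_2 = 6(Δ_1 - Δ_0) = 18
Clamped end conditions give two more equations: 2h_0·σ_0 + h_0·σ_1 = 6(Δ_0 - g'(-1)) = -48 and h_1·σ_1 + 2h_1·σ_2 = 6(g'(1) - Δ_1) = -18.
Hence σ_0 = -65/2, σ_1 = 17, σ_2 = -35/2.
On [0, 1], g(x) = 0 - 11/4·x + 17/2·x² - 23/4·x³.
With x = 1/4: g(1/4) = -63/256.

-0.2461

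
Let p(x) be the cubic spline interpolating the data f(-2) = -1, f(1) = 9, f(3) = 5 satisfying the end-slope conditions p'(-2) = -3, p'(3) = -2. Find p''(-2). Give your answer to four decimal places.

Let σ_i = p''(x_i). Step sizes h_i = 3, 2; slopes of the chords Δ_i = (y_(i+1) - y_i)/h_i = 10/3, -2.
  3·σ_0 + 10·σ_1 + 2·σ_2 = 6(Δ_1 - Δ_0) = -32
Clamped end conditions give two more equations: 2h_0·σ_0 + h_0·σ_1 = 6(Δ_0 - p'(-2)) = 38 and h_1·σ_1 + 2h_1·σ_2 = 6(p'(3) - Δ_1) = 0.
Solving the tridiagonal system: σ_0 = 146/15, σ_1 = -34/5, σ_2 = 17/5.

9.7333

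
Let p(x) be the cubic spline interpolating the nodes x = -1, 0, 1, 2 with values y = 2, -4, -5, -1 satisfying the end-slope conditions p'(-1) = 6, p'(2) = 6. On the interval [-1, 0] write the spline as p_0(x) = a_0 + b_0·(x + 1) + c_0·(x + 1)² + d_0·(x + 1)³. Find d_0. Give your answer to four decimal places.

10.6000

Let σ_i = p''(x_i). Step sizes h_i = 1, 1, 1; slopes of the chords Δ_i = (y_(i+1) - y_i)/h_i = -6, -1, 4.
  1·σ_0 + 4·σ_1 + 1·σ_2 = 6(Δ_1 - Δ_0) = 30
  1·σ_1 + 4·σ_2 + 1·σ_3 = 6(Δ_2 - Δ_1) = 30
Clamped end conditions give two more equations: 2h_0·σ_0 + h_0·σ_1 = 6(Δ_0 - p'(-1)) = -72 and h_2·σ_2 + 2h_2·σ_3 = 6(p'(2) - Δ_2) = 12.
Solving: σ_0 = -226/5, σ_1 = 92/5, σ_2 = 8/5, σ_3 = 26/5.
On [-1, 0], with p_0(x) = a_0 + b_0·(x + 1) + c_0·(x + 1)² + d_0·(x + 1)³: c_0 = σ_0/2 = -113/5, d_0 = (σ_1 - σ_0)/(6h_0) = 53/5, b_0 = Δ_0 - h_0(2σ_0 + σ_1)/6 = 6.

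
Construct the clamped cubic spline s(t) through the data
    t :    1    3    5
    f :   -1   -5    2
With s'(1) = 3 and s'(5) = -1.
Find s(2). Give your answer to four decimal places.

Let M_i = s''(x_i). Step sizes h_i = 2, 2; slopes of the chords Δ_i = (y_(i+1) - y_i)/h_i = -2, 7/2.
  2·M_0 + 8·M_1 + 2·M_2 = 6(Δ_1 - Δ_0) = 33
Clamped end conditions give two more equations: 2h_0·M_0 + h_0·M_1 = 6(Δ_0 - s'(1)) = -30 and h_1·M_1 + 2h_1·M_2 = 6(s'(5) - Δ_1) = -27.
Hence M_0 = -101/8, M_1 = 41/4, M_2 = -95/8.
On [1, 3], s(t) = -1 + 3·(t - 1) - 101/16·(t - 1)² + 61/32·(t - 1)³.
With (t - 1) = 1: s(2) = -77/32.

-2.4063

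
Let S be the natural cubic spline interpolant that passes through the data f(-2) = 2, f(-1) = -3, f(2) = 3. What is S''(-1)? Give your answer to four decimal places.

With M_i denoting the second derivative at x_i, h_i = 1, 3, and Δ_i = (y_(i+1) − y_i)/h_i = -5, 2:
  1·M_0 + 8·M_1 + 3·M_2 = 6(Δ_1 - Δ_0) = 42
Natural end conditions: M_0 = M_2 = 0.
Solving the tridiagonal system: M_0 = 0, M_1 = 21/4, M_2 = 0.

5.2500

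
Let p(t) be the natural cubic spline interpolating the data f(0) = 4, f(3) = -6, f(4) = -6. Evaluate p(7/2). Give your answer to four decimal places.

Let M_i = p''(x_i). Step sizes h_i = 3, 1; slopes of the chords Δ_i = (y_(i+1) - y_i)/h_i = -10/3, 0.
  3·M_0 + 8·M_1 + 1·M_2 = 6(Δ_1 - Δ_0) = 20
Natural end conditions: M_0 = M_2 = 0.
Solving: M_0 = 0, M_1 = 5/2, M_2 = 0.
On [3, 4], p(t) = -6 - 5/6·(t - 3) + 5/4·(t - 3)² - 5/12·(t - 3)³.
With (t - 3) = 1/2: p(7/2) = -197/32.

-6.1563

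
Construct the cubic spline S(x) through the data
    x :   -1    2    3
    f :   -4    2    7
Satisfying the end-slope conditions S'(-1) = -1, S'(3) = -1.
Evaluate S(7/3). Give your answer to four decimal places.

4.3889

Put M_i = S'' at the i-th knot. Here h = (3, 1) and Δ = (2, 5), so the interior equations h_(i-1)·M_(i-1) + 2(h_(i-1)+h_i)·M_i + h_i·M_(i+1) = 6(Δ_i − Δ_(i-1)) read
  3·M_0 + 8·M_1 + 1·M_2 = 6(Δ_1 - Δ_0) = 18
Clamped end conditions give two more equations: 2h_0·M_0 + h_0·M_1 = 6(Δ_0 - S'(-1)) = 18 and h_1·M_1 + 2h_1·M_2 = 6(S'(3) - Δ_1) = -36.
Solving: M_0 = 3/4, M_1 = 9/2, M_2 = -81/4.
On [2, 3], S(x) = 2 + 55/8·(x - 2) + 9/4·(x - 2)² - 33/8·(x - 2)³.
With (x - 2) = 1/3: S(7/3) = 79/18.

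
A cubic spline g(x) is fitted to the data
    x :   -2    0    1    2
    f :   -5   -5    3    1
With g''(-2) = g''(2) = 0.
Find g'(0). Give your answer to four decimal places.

7.3043

With m_i denoting the second derivative at x_i, h_i = 2, 1, 1, and Δ_i = (y_(i+1) − y_i)/h_i = 0, 8, -2:
  2·m_0 + 6·m_1 + 1·m_2 = 6(Δ_1 - Δ_0) = 48
  1·m_1 + 4·m_2 + 1·m_3 = 6(Δ_2 - Δ_1) = -60
Natural end conditions: m_0 = m_3 = 0.
Forward elimination and back-substitution give m_0 = 0, m_1 = 252/23, m_2 = -408/23, m_3 = 0.
On [0, 1], g'(x) = b_1 + 2c_1·x + 3d_1·x² with b_1 = Δ_1 - h_1(2m_1 + m_2)/6 = 168/23, c_1 = m_1/2 = 126/23, d_1 = (m_2 - m_1)/(6h_1) = -110/23. So g'(0) = 168/23.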